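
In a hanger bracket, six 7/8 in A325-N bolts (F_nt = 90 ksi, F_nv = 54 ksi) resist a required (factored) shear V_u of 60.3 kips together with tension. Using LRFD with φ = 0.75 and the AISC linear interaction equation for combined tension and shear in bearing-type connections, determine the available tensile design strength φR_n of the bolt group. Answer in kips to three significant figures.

216 kips

A_b = π·0.875²/4 = 0.6013 in²; f_rv = 60.3 / (6 × 0.6013) = 16.71 ksi.
F'_nt = 1.3 F_nt − (F_nt / φF_nv) f_rv = 1.3·90 − (90/(0.75·54))·16.71 = 79.86 ksi, capped at F_nt → F'_nt = 79.86 ksi.
R_n = F'_nt · A_b · n = 79.86 × 0.6013 × 6 = 288.1 kips.
Design strength φR_n = 0.75 × 288.1 = 216 kips.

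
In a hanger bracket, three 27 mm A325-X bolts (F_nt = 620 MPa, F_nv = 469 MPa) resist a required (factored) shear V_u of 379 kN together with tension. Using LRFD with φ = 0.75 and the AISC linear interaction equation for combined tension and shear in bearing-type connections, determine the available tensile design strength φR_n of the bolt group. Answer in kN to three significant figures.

537 kN

A_b = π·27²/4 = 572.6 mm²; f_rv = 379 × 1000 / (3 × 572.6) = 220.6 MPa.
F'_nt = 1.3 F_nt − (F_nt / φF_nv) f_rv = 1.3·620 − (620/(0.75·469))·220.6 = 417.1 MPa, capped at F_nt → F'_nt = 417.1 MPa.
R_n = F'_nt · A_b · n = 417.1 × 572.6 × 3 / 1000 = 716.4 kN.
Design strength φR_n = 0.75 × 716.4 = 537 kN.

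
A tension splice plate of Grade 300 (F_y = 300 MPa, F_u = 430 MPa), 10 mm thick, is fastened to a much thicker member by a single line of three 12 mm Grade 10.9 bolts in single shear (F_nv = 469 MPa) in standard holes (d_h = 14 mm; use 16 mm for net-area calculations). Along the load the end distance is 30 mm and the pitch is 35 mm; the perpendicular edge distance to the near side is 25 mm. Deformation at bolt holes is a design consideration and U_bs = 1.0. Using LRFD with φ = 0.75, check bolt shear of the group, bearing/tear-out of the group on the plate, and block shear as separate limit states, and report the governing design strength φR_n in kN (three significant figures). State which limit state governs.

Bolt shear: A_b = π·12²/4 = 113.1 mm²; R_n = 469 × 113.1 × 3 × 1 / 1000 = 159.1 kN → 0.75 × 159.1 = 119 kN.
Bearing: edge l_c = 23, r_n = 118.7 kN; interior l_c = 21, r_n = 108.4 kN; R_n = 118.7 + 2·108.4 = 335.4 kN → 252 kN.
Block shear: A_gv = 1000, A_nv = 600, A_nt = 170 mm²; R_n = min(0.6F_uA_nv, 0.6F_yA_gv) + U_bs·F_u·A_nt = 227.9 kN → 171 kN.
Bolt shear governs: 119 kN.

119 kN (bolt shear governs)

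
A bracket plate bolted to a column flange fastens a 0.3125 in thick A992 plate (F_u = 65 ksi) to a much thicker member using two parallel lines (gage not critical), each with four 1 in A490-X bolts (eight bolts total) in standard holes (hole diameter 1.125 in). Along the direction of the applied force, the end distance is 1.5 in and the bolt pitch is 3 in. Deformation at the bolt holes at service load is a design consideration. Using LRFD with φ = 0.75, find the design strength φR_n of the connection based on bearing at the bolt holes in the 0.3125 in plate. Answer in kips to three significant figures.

Per bolt r_n = 1.2 l_c t F_u ≤ 2.4 d t F_u; upper limit = 2.4 × 1 × 0.3125 × 65 = 48.75 kips.
Edge bolt: l_c = 1.5 − 1.125/2 = 0.9375 in → 1.2 × 0.9375 × 0.3125 × 65 = 22.85 → r_n = 22.85 kips.
Interior bolts: l_c = 3 − 1.125 = 1.875 in → 1.2 × 1.875 × 0.3125 × 65 = 45.7 → r_n = 45.7 kips.
R_n = 2 × 22.85 + 6 × 45.7 = 319.9 kips.
Design strength φR_n = 0.75 × 319.9 = 240 kips.

240 kips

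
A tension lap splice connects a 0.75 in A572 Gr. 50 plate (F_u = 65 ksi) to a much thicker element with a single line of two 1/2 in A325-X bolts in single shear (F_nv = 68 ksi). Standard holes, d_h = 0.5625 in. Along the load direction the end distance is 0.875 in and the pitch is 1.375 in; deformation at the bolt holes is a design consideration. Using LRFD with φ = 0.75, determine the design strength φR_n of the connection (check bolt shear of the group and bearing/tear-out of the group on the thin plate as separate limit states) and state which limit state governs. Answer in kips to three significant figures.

20 kips (bolt shear governs)

Bolt shear: A_b = π·0.5²/4 = 0.1963 in²; R_n = 68 × 0.1963 × 2 × 1 = 26.7 kips → 0.75 × 26.7 = 20 kips.
Bearing (1.2 l_c t F_u ≤ 2.4 d t F_u): upper limit = 2.4·0.5·0.75·65 = 58.5 kips.
  Edge l_c = 0.875 − 0.5625/2 = 0.5938 → r_n = 34.73 kips; interior l_c = 1.375 − 0.5625 = 0.8125 → r_n = 47.53 kips.
  R_n,bearing = 1·34.73 + 1·47.53 = 82.27 kips → 0.75 × 82.27 = 61.7 kips.
Bolt shear governs: 20 kips.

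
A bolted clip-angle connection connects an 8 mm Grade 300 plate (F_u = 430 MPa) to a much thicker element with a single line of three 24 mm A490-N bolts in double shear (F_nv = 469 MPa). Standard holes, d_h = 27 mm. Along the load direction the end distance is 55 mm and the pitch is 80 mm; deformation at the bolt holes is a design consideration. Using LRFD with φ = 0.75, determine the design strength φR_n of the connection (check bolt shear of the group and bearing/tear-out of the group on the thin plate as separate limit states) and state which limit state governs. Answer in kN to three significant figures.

426 kN (bearing governs)

Bolt shear: A_b = π·24²/4 = 452.4 mm²; R_n = 469 × 452.4 × 3 × 2 / 1000 = 1273 kN → 0.75 × 1273 = 955 kN.
Bearing (1.2 l_c t F_u ≤ 2.4 d t F_u): upper limit = 2.4·24·8·430 / 1000 = 198.1 kN.
  Edge l_c = 55 − 27/2 = 41.5 → r_n = 171.3 kN; interior l_c = 80 − 27 = 53 → r_n = 198.1 kN.
  R_n,bearing = 1·171.3 + 2·198.1 = 567.6 kN → 0.75 × 567.6 = 426 kN.
Bearing governs: 426 kN.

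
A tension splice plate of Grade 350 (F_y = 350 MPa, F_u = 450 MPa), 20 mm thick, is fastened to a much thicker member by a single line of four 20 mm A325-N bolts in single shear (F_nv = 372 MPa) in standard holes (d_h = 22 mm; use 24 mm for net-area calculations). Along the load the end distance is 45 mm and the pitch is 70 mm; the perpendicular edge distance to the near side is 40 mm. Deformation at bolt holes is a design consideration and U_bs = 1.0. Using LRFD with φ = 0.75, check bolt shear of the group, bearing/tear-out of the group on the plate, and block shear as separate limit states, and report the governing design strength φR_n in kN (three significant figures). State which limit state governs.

Bolt shear: A_b = π·20²/4 = 314.2 mm²; R_n = 372 × 314.2 × 4 × 1 / 1000 = 467.5 kN → 0.75 × 467.5 = 351 kN.
Bearing: edge l_c = 34, r_n = 367.2 kN; interior l_c = 48, r_n = 432 kN; R_n = 367.2 + 3·432 = 1663 kN → 1250 kN.
Block shear: A_gv = 5100, A_nv = 3420, A_nt = 560 mm²; R_n = min(0.6F_uA_nv, 0.6F_yA_gv) + U_bs·F_u·A_nt = 1175 kN → 882 kN.
Bolt shear governs: 351 kN.

351 kN (bolt shear governs)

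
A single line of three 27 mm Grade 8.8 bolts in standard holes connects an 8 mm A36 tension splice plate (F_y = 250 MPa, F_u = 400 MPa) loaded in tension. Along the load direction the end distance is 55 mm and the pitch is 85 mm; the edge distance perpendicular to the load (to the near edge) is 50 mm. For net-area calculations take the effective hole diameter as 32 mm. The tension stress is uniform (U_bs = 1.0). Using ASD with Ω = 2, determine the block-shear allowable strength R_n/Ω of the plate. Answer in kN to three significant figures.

189 kN

Shear plane L_v = 55 + 2·85 = 225 mm; A_gv = 225 × 8 = 1800 mm².
A_nv = (225 − 2.5·32) × 8 = 1160 mm².
A_nt = (50 − 0.5·32) × 8 = 272 mm².
0.6 F_u A_nv = 278.4 kN; 0.6 F_y A_gv = 270 kN → shear yielding governs the shear term.
R_n = 270 + 1.0 × 400 × 272 / 1000 = 378.8 kN.
Allowable strength R_n/Ω = 378.8 / 2 = 189 kN.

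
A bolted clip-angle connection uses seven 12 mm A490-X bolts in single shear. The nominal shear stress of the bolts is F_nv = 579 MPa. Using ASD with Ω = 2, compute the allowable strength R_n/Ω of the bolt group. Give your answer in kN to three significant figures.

A_b = π × 12² / 4 = 113.1 mm².
R_n = F_nv · A_b · n · n_s = 579 × 113.1 × 7 × 1 / 1000 = 458.4 kN.
Allowable strength R_n/Ω = 458.4 / 2 = 229 kN.

229 kN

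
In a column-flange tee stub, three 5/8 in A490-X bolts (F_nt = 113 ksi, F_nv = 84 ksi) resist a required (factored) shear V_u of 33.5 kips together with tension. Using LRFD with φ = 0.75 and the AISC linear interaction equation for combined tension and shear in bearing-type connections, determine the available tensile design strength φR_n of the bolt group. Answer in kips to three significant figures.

A_b = π·0.625²/4 = 0.3068 in²; f_rv = 33.5 / (3 × 0.3068) = 36.4 ksi.
F'_nt = 1.3 F_nt − (F_nt / φF_nv) f_rv = 1.3·113 − (113/(0.75·84))·36.4 = 81.62 ksi, capped at F_nt → F'_nt = 81.62 ksi.
R_n = F'_nt · A_b · n = 81.62 × 0.3068 × 3 = 75.12 kips.
Design strength φR_n = 0.75 × 75.12 = 56.3 kips.

56.3 kips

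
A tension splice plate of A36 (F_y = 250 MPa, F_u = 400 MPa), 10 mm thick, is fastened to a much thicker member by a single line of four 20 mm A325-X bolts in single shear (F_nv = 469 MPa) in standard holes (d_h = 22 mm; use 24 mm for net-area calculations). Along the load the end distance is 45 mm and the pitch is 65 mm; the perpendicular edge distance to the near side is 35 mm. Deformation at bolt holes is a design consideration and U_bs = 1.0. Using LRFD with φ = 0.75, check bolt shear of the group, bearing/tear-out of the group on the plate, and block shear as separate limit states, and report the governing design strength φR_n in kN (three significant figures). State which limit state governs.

339 kN (block shear governs)

Bolt shear: A_b = π·20²/4 = 314.2 mm²; R_n = 469 × 314.2 × 4 × 1 / 1000 = 589.4 kN → 0.75 × 589.4 = 442 kN.
Bearing: edge l_c = 34, r_n = 163.2 kN; interior l_c = 43, r_n = 192 kN; R_n = 163.2 + 3·192 = 739.2 kN → 554 kN.
Block shear: A_gv = 2400, A_nv = 1560, A_nt = 230 mm²; R_n = min(0.6F_uA_nv, 0.6F_yA_gv) + U_bs·F_u·A_nt = 452 kN → 339 kN.
Block shear governs: 339 kN.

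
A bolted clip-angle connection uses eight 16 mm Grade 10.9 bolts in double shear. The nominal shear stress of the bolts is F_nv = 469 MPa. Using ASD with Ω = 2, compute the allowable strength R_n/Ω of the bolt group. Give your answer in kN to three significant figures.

754 kN

A_b = π × 16² / 4 = 201.1 mm².
R_n = F_nv · A_b · n · n_s = 469 × 201.1 × 8 × 2 / 1000 = 1509 kN.
Allowable strength R_n/Ω = 1509 / 2 = 754 kN.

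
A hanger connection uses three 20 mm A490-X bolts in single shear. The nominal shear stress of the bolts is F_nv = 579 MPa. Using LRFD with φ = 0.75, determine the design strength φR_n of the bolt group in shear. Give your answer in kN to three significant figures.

A_b = π × 20² / 4 = 314.2 mm².
R_n = F_nv · A_b · n · n_s = 579 × 314.2 × 3 × 1 / 1000 = 545.7 kN.
Design strength φR_n = 0.75 × 545.7 = 409 kN.

409 kN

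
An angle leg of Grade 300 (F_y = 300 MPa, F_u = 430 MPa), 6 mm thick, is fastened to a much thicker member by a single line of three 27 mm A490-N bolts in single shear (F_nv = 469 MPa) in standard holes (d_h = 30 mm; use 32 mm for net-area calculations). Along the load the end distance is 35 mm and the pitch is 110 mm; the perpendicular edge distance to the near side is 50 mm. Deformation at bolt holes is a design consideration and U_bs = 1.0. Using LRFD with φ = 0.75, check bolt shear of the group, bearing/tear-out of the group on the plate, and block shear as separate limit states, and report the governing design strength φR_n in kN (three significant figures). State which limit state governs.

269 kN (block shear governs)

Bolt shear: A_b = π·27²/4 = 572.6 mm²; R_n = 469 × 572.6 × 3 × 1 / 1000 = 805.6 kN → 0.75 × 805.6 = 604 kN.
Bearing: edge l_c = 20, r_n = 61.92 kN; interior l_c = 80, r_n = 167.2 kN; R_n = 61.92 + 2·167.2 = 396.3 kN → 297 kN.
Block shear: A_gv = 1530, A_nv = 1050, A_nt = 204 mm²; R_n = min(0.6F_uA_nv, 0.6F_yA_gv) + U_bs·F_u·A_nt = 358.6 kN → 269 kN.
Block shear governs: 269 kN.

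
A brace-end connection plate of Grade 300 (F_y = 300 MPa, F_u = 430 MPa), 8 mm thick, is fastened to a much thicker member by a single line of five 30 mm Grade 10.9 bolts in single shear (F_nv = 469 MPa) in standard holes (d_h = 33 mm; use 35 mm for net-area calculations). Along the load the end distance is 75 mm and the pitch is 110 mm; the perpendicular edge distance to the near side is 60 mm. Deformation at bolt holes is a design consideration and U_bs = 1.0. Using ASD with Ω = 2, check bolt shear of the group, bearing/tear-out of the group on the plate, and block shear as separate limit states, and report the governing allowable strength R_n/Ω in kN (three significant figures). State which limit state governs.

442 kN (block shear governs)

Bolt shear: A_b = π·30²/4 = 706.9 mm²; R_n = 469 × 706.9 × 5 × 1 / 1000 = 1658 kN → 1658 / 2 = 829 kN.
Bearing: edge l_c = 58.5, r_n = 241.5 kN; interior l_c = 77, r_n = 247.7 kN; R_n = 241.5 + 4·247.7 = 1232 kN → 616 kN.
Block shear: A_gv = 4120, A_nv = 2860, A_nt = 340 mm²; R_n = min(0.6F_uA_nv, 0.6F_yA_gv) + U_bs·F_u·A_nt = 884.1 kN → 442 kN.
Block shear governs: 442 kN.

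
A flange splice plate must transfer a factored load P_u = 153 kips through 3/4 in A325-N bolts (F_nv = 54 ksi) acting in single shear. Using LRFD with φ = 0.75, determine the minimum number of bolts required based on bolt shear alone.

A_b = π·0.75²/4 = 0.4418 in².
Per-bolt design strength φR_n = 0.75 × 54 × 0.4418 × 1 = 17.89 kips.
n ≥ 153 / 17.89 = 8.551 → use 9 bolts.

9 bolts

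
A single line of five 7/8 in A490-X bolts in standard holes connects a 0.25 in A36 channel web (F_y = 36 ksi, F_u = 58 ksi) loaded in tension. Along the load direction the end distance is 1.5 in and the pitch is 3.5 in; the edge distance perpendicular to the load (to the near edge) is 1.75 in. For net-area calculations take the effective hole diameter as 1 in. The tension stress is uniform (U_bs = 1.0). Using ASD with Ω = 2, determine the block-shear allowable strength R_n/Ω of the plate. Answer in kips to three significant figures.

Shear plane L_v = 1.5 + 4·3.5 = 15.5 in; A_gv = 15.5 × 0.25 = 3.875 in².
A_nv = (15.5 − 4.5·1) × 0.25 = 2.75 in².
A_nt = (1.75 − 0.5·1) × 0.25 = 0.3125 in².
0.6 F_u A_nv = 95.7 kips; 0.6 F_y A_gv = 83.7 kips → shear yielding governs the shear term.
R_n = 83.7 + 1.0 × 58 × 0.3125 = 101.8 kips.
Allowable strength R_n/Ω = 101.8 / 2 = 50.9 kips.

50.9 kips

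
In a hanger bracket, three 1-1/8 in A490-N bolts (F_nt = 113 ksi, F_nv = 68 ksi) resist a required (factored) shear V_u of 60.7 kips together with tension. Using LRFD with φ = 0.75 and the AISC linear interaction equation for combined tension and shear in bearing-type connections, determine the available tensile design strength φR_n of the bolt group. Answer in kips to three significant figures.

A_b = π·1.125²/4 = 0.994 in²; f_rv = 60.7 / (3 × 0.994) = 20.36 ksi.
F'_nt = 1.3 F_nt − (F_nt / φF_nv) f_rv = 1.3·113 − (113/(0.75·68))·20.36 = 101.8 ksi, capped at F_nt → F'_nt = 101.8 ksi.
R_n = F'_nt · A_b · n = 101.8 × 0.994 × 3 = 303.6 kips.
Design strength φR_n = 0.75 × 303.6 = 228 kips.

228 kips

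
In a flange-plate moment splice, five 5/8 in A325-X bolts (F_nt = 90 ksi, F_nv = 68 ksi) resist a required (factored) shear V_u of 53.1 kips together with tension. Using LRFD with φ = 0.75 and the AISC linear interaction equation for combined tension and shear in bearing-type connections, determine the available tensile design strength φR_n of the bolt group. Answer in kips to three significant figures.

64.3 kips

A_b = π·0.625²/4 = 0.3068 in²; f_rv = 53.1 / (5 × 0.3068) = 34.62 ksi.
F'_nt = 1.3 F_nt − (F_nt / φF_nv) f_rv = 1.3·90 − (90/(0.75·68))·34.62 = 55.91 ksi, capped at F_nt → F'_nt = 55.91 ksi.
R_n = F'_nt · A_b · n = 55.91 × 0.3068 × 5 = 85.77 kips.
Design strength φR_n = 0.75 × 85.77 = 64.3 kips.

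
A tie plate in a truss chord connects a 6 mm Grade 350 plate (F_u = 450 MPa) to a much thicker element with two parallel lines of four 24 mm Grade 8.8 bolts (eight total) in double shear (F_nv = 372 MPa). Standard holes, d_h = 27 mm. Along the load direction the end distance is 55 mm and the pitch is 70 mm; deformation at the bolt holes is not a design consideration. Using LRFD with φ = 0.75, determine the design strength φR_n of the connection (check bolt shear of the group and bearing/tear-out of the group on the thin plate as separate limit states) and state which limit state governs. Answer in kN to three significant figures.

Bolt shear: A_b = π·24²/4 = 452.4 mm²; R_n = 372 × 452.4 × 8 × 2 / 1000 = 2693 kN → 0.75 × 2693 = 2020 kN.
Bearing (1.5 l_c t F_u ≤ 3.0 d t F_u): upper limit = 3.0·24·6·450 / 1000 = 194.4 kN.
  Edge l_c = 55 − 27/2 = 41.5 → r_n = 168.1 kN; interior l_c = 70 − 27 = 43 → r_n = 174.2 kN.
  R_n,bearing = 2·168.1 + 6·174.2 = 1381 kN → 0.75 × 1381 = 1040 kN.
Bearing governs: 1040 kN.

1040 kN (bearing governs)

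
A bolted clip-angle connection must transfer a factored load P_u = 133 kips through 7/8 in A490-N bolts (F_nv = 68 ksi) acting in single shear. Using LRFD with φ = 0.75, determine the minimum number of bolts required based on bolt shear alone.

A_b = π·0.875²/4 = 0.6013 in².
Per-bolt design strength φR_n = 0.75 × 68 × 0.6013 × 1 = 30.67 kips.
n ≥ 133 / 30.67 = 4.337 → use 5 bolts.

5 bolts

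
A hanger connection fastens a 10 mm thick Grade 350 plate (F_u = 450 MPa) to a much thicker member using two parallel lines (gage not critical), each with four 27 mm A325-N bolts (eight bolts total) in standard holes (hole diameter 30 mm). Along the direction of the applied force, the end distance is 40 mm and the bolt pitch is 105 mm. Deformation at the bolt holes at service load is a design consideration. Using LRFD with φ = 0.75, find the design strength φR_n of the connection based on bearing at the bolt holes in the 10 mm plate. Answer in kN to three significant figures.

1510 kN

Per bolt r_n = 1.2 l_c t F_u ≤ 2.4 d t F_u; upper limit = 2.4 × 27 × 10 × 450 / 1000 = 291.6 kN.
Edge bolt: l_c = 40 − 30/2 = 25 mm → 1.2 × 25 × 10 × 450 / 1000 = 135 → r_n = 135 kN.
Interior bolts: l_c = 105 − 30 = 75 mm → 1.2 × 75 × 10 × 450 / 1000 = 405 → r_n = 291.6 kN.
R_n = 2 × 135 + 6 × 291.6 = 2020 kN.
Design strength φR_n = 0.75 × 2020 = 1510 kN.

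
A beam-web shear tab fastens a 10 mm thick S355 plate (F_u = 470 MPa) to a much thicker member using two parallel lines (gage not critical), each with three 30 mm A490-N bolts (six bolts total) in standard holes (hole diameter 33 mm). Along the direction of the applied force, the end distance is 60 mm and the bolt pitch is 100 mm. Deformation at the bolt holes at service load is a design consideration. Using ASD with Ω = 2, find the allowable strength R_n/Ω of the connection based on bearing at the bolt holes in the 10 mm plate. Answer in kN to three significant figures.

Per bolt r_n = 1.2 l_c t F_u ≤ 2.4 d t F_u; upper limit = 2.4 × 30 × 10 × 470 / 1000 = 338.4 kN.
Edge bolt: l_c = 60 − 33/2 = 43.5 mm → 1.2 × 43.5 × 10 × 470 / 1000 = 245.3 → r_n = 245.3 kN.
Interior bolts: l_c = 100 − 33 = 67 mm → 1.2 × 67 × 10 × 470 / 1000 = 377.9 → r_n = 338.4 kN.
R_n = 2 × 245.3 + 4 × 338.4 = 1844 kN.
Allowable strength R_n/Ω = 1844 / 2 = 922 kN.

922 kN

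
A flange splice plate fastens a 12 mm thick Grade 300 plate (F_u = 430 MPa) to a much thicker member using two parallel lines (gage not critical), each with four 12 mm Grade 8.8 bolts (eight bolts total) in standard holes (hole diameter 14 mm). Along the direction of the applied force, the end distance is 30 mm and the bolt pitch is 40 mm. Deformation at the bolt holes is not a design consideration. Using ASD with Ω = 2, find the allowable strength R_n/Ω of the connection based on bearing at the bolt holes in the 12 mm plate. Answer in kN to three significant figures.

Per bolt r_n = 1.5 l_c t F_u ≤ 3.0 d t F_u; upper limit = 3.0 × 12 × 12 × 430 / 1000 = 185.8 kN.
Edge bolt: l_c = 30 − 14/2 = 23 mm → 1.5 × 23 × 12 × 430 / 1000 = 178 → r_n = 178 kN.
Interior bolts: l_c = 40 − 14 = 26 mm → 1.5 × 26 × 12 × 430 / 1000 = 201.2 → r_n = 185.8 kN.
R_n = 2 × 178 + 6 × 185.8 = 1471 kN.
Allowable strength R_n/Ω = 1471 / 2 = 735 kN.

735 kN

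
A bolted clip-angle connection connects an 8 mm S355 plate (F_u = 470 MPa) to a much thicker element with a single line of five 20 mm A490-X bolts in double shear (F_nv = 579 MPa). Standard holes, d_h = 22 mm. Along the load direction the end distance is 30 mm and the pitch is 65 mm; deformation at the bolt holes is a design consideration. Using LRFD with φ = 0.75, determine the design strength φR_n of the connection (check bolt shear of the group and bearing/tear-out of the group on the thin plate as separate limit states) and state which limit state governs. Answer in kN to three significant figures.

Bolt shear: A_b = π·20²/4 = 314.2 mm²; R_n = 579 × 314.2 × 5 × 2 / 1000 = 1819 kN → 0.75 × 1819 = 1360 kN.
Bearing (1.2 l_c t F_u ≤ 2.4 d t F_u): upper limit = 2.4·20·8·470 / 1000 = 180.5 kN.
  Edge l_c = 30 − 22/2 = 19 → r_n = 85.73 kN; interior l_c = 65 − 22 = 43 → r_n = 180.5 kN.
  R_n,bearing = 1·85.73 + 4·180.5 = 807.6 kN → 0.75 × 807.6 = 606 kN.
Bearing governs: 606 kN.

606 kN (bearing governs)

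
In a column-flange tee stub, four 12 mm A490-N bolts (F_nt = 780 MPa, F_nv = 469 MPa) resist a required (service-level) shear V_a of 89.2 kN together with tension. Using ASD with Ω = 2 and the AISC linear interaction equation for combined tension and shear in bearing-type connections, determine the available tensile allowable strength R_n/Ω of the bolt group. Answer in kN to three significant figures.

81 kN

A_b = π·12²/4 = 113.1 mm²; f_rv = 89.2 × 1000 / (4 × 113.1) = 197.2 MPa.
F'_nt = 1.3 F_nt − (Ω F_nt / F_nv) f_rv = 1.3·780 − (2·780/469)·197.2 = 358.2 MPa, capped at F_nt → F'_nt = 358.2 MPa.
R_n = F'_nt · A_b · n = 358.2 × 113.1 × 4 / 1000 = 162 kN.
Allowable strength R_n/Ω = 162 / 2 = 81 kN.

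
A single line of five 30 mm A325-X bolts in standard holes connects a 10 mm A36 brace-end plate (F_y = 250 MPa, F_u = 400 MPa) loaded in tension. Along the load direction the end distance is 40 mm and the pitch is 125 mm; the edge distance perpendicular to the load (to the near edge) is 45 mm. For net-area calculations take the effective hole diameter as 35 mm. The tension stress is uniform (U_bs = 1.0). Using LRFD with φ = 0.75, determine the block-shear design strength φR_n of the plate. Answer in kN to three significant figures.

690 kN

Shear plane L_v = 40 + 4·125 = 540 mm; A_gv = 540 × 10 = 5400 mm².
A_nv = (540 − 4.5·35) × 10 = 3825 mm².
A_nt = (45 − 0.5·35) × 10 = 275 mm².
0.6 F_u A_nv = 918 kN; 0.6 F_y A_gv = 810 kN → shear yielding governs the shear term.
R_n = 810 + 1.0 × 400 × 275 / 1000 = 920 kN.
Design strength φR_n = 0.75 × 920 = 690 kN.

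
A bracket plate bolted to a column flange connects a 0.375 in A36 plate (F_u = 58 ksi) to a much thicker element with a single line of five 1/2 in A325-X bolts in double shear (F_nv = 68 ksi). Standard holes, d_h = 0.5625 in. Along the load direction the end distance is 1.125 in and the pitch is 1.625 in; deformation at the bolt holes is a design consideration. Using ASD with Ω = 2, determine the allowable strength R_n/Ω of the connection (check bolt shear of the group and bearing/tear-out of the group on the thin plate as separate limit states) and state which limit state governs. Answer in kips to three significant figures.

63.2 kips (bearing governs)

Bolt shear: A_b = π·0.5²/4 = 0.1963 in²; R_n = 68 × 0.1963 × 5 × 2 = 133.5 kips → 133.5 / 2 = 66.8 kips.
Bearing (1.2 l_c t F_u ≤ 2.4 d t F_u): upper limit = 2.4·0.5·0.375·58 = 26.1 kips.
  Edge l_c = 1.125 − 0.5625/2 = 0.8438 → r_n = 22.02 kips; interior l_c = 1.625 − 0.5625 = 1.062 → r_n = 26.1 kips.
  R_n,bearing = 1·22.02 + 4·26.1 = 126.4 kips → 126.4 / 2 = 63.2 kips.
Bearing governs: 63.2 kips.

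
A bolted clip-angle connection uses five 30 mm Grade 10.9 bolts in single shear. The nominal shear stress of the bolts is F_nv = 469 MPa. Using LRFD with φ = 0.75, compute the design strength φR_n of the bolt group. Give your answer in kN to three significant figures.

1240 kN

A_b = π × 30² / 4 = 706.9 mm².
R_n = F_nv · A_b · n · n_s = 469 × 706.9 × 5 × 1 / 1000 = 1658 kN.
Design strength φR_n = 0.75 × 1658 = 1240 kN.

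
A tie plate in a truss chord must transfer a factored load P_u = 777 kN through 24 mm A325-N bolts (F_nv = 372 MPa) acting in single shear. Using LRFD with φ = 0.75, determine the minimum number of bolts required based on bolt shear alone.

7 bolts

A_b = π·24²/4 = 452.4 mm².
Per-bolt design strength φR_n = 0.75 × 372 × 452.4 × 1 / 1000 = 126.2 kN.
n ≥ 777 / 126.2 = 6.156 → use 7 bolts.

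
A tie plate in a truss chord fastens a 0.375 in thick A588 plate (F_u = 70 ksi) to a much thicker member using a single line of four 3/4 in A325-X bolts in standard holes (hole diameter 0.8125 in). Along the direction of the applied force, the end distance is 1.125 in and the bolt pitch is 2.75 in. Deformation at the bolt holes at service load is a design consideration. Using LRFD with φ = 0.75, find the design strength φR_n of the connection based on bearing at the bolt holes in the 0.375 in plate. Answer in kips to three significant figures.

123 kips

Per bolt r_n = 1.2 l_c t F_u ≤ 2.4 d t F_u; upper limit = 2.4 × 0.75 × 0.375 × 70 = 47.25 kips.
Edge bolt: l_c = 1.125 − 0.8125/2 = 0.7188 in → 1.2 × 0.7188 × 0.375 × 70 = 22.64 → r_n = 22.64 kips.
Interior bolts: l_c = 2.75 − 0.8125 = 1.938 in → 1.2 × 1.938 × 0.375 × 70 = 61.03 → r_n = 47.25 kips.
R_n = 1 × 22.64 + 3 × 47.25 = 164.4 kips.
Design strength φR_n = 0.75 × 164.4 = 123 kips.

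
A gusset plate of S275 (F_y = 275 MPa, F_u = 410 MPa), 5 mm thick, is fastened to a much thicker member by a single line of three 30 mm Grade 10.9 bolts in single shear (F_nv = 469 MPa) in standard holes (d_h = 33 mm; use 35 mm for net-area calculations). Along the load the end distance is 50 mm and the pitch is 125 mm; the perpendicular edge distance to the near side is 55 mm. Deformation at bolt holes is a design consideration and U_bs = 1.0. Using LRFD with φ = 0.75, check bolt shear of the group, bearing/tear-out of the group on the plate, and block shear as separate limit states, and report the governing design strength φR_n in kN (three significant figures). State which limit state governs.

Bolt shear: A_b = π·30²/4 = 706.9 mm²; R_n = 469 × 706.9 × 3 × 1 / 1000 = 994.5 kN → 0.75 × 994.5 = 746 kN.
Bearing: edge l_c = 33.5, r_n = 82.41 kN; interior l_c = 92, r_n = 147.6 kN; R_n = 82.41 + 2·147.6 = 377.6 kN → 283 kN.
Block shear: A_gv = 1500, A_nv = 1062, A_nt = 187.5 mm²; R_n = min(0.6F_uA_nv, 0.6F_yA_gv) + U_bs·F_u·A_nt = 324.4 kN → 243 kN.
Block shear governs: 243 kN.

243 kN (block shear governs)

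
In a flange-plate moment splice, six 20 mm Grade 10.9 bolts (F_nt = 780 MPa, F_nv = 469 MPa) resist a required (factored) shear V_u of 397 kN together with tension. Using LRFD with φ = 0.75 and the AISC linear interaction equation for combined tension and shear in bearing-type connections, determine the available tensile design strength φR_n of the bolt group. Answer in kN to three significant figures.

773 kN

A_b = π·20²/4 = 314.2 mm²; f_rv = 397 × 1000 / (6 × 314.2) = 210.6 MPa.
F'_nt = 1.3 F_nt − (F_nt / φF_nv) f_rv = 1.3·780 − (780/(0.75·469))·210.6 = 547 MPa, capped at F_nt → F'_nt = 547 MPa.
R_n = F'_nt · A_b · n = 547 × 314.2 × 6 / 1000 = 1031 kN.
Design strength φR_n = 0.75 × 1031 = 773 kN.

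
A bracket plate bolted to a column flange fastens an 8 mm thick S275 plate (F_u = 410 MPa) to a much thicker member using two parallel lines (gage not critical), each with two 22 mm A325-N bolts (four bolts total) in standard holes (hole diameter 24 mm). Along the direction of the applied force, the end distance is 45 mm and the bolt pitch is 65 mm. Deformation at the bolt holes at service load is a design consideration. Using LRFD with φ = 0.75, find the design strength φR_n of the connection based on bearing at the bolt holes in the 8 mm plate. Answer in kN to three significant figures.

437 kN

Per bolt r_n = 1.2 l_c t F_u ≤ 2.4 d t F_u; upper limit = 2.4 × 22 × 8 × 410 / 1000 = 173.2 kN.
Edge bolt: l_c = 45 − 24/2 = 33 mm → 1.2 × 33 × 8 × 410 / 1000 = 129.9 → r_n = 129.9 kN.
Interior bolts: l_c = 65 − 24 = 41 mm → 1.2 × 41 × 8 × 410 / 1000 = 161.4 → r_n = 161.4 kN.
R_n = 2 × 129.9 + 2 × 161.4 = 582.5 kN.
Design strength φR_n = 0.75 × 582.5 = 437 kN.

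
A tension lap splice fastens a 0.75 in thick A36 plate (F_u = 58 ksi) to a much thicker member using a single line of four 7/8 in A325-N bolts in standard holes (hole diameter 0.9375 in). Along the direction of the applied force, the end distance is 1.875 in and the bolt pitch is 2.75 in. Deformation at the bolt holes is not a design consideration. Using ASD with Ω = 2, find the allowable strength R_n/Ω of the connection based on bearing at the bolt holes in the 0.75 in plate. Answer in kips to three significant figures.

Per bolt r_n = 1.5 l_c t F_u ≤ 3.0 d t F_u; upper limit = 3.0 × 0.875 × 0.75 × 58 = 114.2 kips.
Edge bolt: l_c = 1.875 − 0.9375/2 = 1.406 in → 1.5 × 1.406 × 0.75 × 58 = 91.76 → r_n = 91.76 kips.
Interior bolts: l_c = 2.75 − 0.9375 = 1.812 in → 1.5 × 1.812 × 0.75 × 58 = 118.3 → r_n = 114.2 kips.
R_n = 1 × 91.76 + 3 × 114.2 = 434.3 kips.
Allowable strength R_n/Ω = 434.3 / 2 = 217 kips.

217 kips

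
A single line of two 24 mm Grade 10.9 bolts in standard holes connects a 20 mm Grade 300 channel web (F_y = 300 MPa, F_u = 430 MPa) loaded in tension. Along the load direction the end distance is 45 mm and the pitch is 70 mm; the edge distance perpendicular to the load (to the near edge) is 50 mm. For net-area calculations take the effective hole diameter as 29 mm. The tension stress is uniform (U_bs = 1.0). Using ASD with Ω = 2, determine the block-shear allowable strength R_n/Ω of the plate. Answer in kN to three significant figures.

Shear plane L_v = 45 + 1·70 = 115 mm; A_gv = 115 × 20 = 2300 mm².
A_nv = (115 − 1.5·29) × 20 = 1430 mm².
A_nt = (50 − 0.5·29) × 20 = 710 mm².
0.6 F_u A_nv = 368.9 kN; 0.6 F_y A_gv = 414 kN → shear rupture governs the shear term.
R_n = 368.9 + 1.0 × 430 × 710 / 1000 = 674.2 kN.
Allowable strength R_n/Ω = 674.2 / 2 = 337 kN.

337 kN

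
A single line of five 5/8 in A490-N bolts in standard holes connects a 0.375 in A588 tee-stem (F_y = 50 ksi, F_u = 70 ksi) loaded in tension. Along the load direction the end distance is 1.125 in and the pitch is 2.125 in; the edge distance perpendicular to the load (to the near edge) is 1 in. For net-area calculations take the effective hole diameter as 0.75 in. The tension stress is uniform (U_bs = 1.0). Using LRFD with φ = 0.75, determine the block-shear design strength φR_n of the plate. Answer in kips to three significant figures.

Shear plane L_v = 1.125 + 4·2.125 = 9.625 in; A_gv = 9.625 × 0.375 = 3.609 in².
A_nv = (9.625 − 4.5·0.75) × 0.375 = 2.344 in².
A_nt = (1 − 0.5·0.75) × 0.375 = 0.2344 in².
0.6 F_u A_nv = 98.44 kips; 0.6 F_y A_gv = 108.3 kips → shear rupture governs the shear term.
R_n = 98.44 + 1.0 × 70 × 0.2344 = 114.8 kips.
Design strength φR_n = 0.75 × 114.8 = 86.1 kips.

86.1 kips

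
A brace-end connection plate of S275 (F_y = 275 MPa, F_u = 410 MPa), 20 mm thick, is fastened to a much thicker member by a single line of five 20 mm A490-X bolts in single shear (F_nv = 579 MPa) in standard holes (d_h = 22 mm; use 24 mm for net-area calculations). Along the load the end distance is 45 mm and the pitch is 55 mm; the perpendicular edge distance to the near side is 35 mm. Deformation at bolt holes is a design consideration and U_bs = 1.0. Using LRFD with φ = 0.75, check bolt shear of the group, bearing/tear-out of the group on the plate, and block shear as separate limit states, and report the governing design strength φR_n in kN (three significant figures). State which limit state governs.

682 kN (bolt shear governs)

Bolt shear: A_b = π·20²/4 = 314.2 mm²; R_n = 579 × 314.2 × 5 × 1 / 1000 = 909.5 kN → 0.75 × 909.5 = 682 kN.
Bearing: edge l_c = 34, r_n = 334.6 kN; interior l_c = 33, r_n = 324.7 kN; R_n = 334.6 + 4·324.7 = 1633 kN → 1230 kN.
Block shear: A_gv = 5300, A_nv = 3140, A_nt = 460 mm²; R_n = min(0.6F_uA_nv, 0.6F_yA_gv) + U_bs·F_u·A_nt = 961 kN → 721 kN.
Bolt shear governs: 682 kN.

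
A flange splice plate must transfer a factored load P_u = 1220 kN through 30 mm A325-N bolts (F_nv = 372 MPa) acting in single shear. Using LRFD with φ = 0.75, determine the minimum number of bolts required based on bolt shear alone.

7 bolts

A_b = π·30²/4 = 706.9 mm².
Per-bolt design strength φR_n = 0.75 × 372 × 706.9 × 1 / 1000 = 197.2 kN.
n ≥ 1220 / 197.2 = 6.186 → use 7 bolts.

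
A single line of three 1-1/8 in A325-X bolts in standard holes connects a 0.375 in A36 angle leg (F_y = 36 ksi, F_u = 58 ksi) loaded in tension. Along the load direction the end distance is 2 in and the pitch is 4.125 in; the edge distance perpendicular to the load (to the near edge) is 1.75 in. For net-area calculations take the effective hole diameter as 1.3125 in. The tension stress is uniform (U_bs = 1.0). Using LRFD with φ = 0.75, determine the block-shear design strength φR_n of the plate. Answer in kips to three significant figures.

80.1 kips

Shear plane L_v = 2 + 2·4.125 = 10.25 in; A_gv = 10.25 × 0.375 = 3.844 in².
A_nv = (10.25 − 2.5·1.3125) × 0.375 = 2.613 in².
A_nt = (1.75 − 0.5·1.3125) × 0.375 = 0.4102 in².
0.6 F_u A_nv = 90.94 kips; 0.6 F_y A_gv = 83.02 kips → shear yielding governs the shear term.
R_n = 83.02 + 1.0 × 58 × 0.4102 = 106.8 kips.
Design strength φR_n = 0.75 × 106.8 = 80.1 kips.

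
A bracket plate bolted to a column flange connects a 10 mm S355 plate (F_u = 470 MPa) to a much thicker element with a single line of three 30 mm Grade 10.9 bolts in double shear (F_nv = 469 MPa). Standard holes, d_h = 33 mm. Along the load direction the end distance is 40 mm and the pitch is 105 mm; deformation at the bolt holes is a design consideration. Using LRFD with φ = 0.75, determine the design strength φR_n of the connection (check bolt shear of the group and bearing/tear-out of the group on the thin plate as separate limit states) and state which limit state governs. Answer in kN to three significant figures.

607 kN (bearing governs)

Bolt shear: A_b = π·30²/4 = 706.9 mm²; R_n = 469 × 706.9 × 3 × 2 / 1000 = 1989 kN → 0.75 × 1989 = 1490 kN.
Bearing (1.2 l_c t F_u ≤ 2.4 d t F_u): upper limit = 2.4·30·10·470 / 1000 = 338.4 kN.
  Edge l_c = 40 − 33/2 = 23.5 → r_n = 132.5 kN; interior l_c = 105 − 33 = 72 → r_n = 338.4 kN.
  R_n,bearing = 1·132.5 + 2·338.4 = 809.3 kN → 0.75 × 809.3 = 607 kN.
Bearing governs: 607 kN.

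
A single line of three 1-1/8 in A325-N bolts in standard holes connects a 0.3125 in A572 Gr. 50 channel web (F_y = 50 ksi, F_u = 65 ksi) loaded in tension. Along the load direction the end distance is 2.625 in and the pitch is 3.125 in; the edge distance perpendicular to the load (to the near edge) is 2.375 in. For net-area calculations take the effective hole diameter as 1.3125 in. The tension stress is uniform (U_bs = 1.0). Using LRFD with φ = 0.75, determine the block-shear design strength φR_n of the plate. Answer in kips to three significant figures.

Shear plane L_v = 2.625 + 2·3.125 = 8.875 in; A_gv = 8.875 × 0.3125 = 2.773 in².
A_nv = (8.875 − 2.5·1.3125) × 0.3125 = 1.748 in².
A_nt = (2.375 − 0.5·1.3125) × 0.3125 = 0.5371 in².
0.6 F_u A_nv = 68.17 kips; 0.6 F_y A_gv = 83.2 kips → shear rupture governs the shear term.
R_n = 68.17 + 1.0 × 65 × 0.5371 = 103.1 kips.
Design strength φR_n = 0.75 × 103.1 = 77.3 kips.

77.3 kips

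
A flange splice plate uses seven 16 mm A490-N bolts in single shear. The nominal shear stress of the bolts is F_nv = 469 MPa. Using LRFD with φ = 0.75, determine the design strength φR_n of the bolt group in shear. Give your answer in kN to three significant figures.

495 kN

A_b = π × 16² / 4 = 201.1 mm².
R_n = F_nv · A_b · n · n_s = 469 × 201.1 × 7 × 1 / 1000 = 660.1 kN.
Design strength φR_n = 0.75 × 660.1 = 495 kN.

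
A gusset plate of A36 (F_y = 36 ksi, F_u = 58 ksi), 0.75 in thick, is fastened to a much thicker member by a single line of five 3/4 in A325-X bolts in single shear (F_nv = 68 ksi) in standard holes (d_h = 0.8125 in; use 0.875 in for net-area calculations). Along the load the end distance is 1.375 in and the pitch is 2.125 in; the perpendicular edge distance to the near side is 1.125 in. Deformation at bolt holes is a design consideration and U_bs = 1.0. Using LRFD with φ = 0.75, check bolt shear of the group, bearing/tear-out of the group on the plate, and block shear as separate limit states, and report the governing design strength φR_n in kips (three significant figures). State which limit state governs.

Bolt shear: A_b = π·0.75²/4 = 0.4418 in²; R_n = 68 × 0.4418 × 5 × 1 = 150.2 kips → 0.75 × 150.2 = 113 kips.
Bearing: edge l_c = 0.9688, r_n = 50.57 kips; interior l_c = 1.312, r_n = 68.51 kips; R_n = 50.57 + 4·68.51 = 324.6 kips → 243 kips.
Block shear: A_gv = 7.406, A_nv = 4.453, A_nt = 0.5156 in²; R_n = min(0.6F_uA_nv, 0.6F_yA_gv) + U_bs·F_u·A_nt = 184.9 kips → 139 kips.
Bolt shear governs: 113 kips.

113 kips (bolt shear governs)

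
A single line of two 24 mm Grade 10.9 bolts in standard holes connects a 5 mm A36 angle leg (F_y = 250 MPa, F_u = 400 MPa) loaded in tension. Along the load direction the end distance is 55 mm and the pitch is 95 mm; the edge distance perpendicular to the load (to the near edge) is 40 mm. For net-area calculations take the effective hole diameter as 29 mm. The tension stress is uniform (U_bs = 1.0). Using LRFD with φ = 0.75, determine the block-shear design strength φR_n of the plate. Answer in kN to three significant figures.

Shear plane L_v = 55 + 1·95 = 150 mm; A_gv = 150 × 5 = 750 mm².
A_nv = (150 − 1.5·29) × 5 = 532.5 mm².
A_nt = (40 − 0.5·29) × 5 = 127.5 mm².
0.6 F_u A_nv = 127.8 kN; 0.6 F_y A_gv = 112.5 kN → shear yielding governs the shear term.
R_n = 112.5 + 1.0 × 400 × 127.5 / 1000 = 163.5 kN.
Design strength φR_n = 0.75 × 163.5 = 123 kN.

123 kN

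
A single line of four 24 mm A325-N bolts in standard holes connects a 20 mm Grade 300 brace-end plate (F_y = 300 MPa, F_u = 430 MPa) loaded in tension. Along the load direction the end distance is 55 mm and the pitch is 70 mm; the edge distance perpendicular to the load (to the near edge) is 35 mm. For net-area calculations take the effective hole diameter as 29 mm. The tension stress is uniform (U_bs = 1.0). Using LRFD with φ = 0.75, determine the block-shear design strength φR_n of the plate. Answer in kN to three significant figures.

765 kN

Shear plane L_v = 55 + 3·70 = 265 mm; A_gv = 265 × 20 = 5300 mm².
A_nv = (265 − 3.5·29) × 20 = 3270 mm².
A_nt = (35 − 0.5·29) × 20 = 410 mm².
0.6 F_u A_nv = 843.7 kN; 0.6 F_y A_gv = 954 kN → shear rupture governs the shear term.
R_n = 843.7 + 1.0 × 430 × 410 / 1000 = 1020 kN.
Design strength φR_n = 0.75 × 1020 = 765 kN.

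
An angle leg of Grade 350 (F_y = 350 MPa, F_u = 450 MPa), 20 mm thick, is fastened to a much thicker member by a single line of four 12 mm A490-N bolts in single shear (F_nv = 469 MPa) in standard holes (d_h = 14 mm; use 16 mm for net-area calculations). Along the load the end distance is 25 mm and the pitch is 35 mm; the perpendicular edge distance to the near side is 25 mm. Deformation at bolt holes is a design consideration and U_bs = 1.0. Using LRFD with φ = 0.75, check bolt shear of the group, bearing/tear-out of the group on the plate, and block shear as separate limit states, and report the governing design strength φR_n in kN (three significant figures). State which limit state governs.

Bolt shear: A_b = π·12²/4 = 113.1 mm²; R_n = 469 × 113.1 × 4 × 1 / 1000 = 212.2 kN → 0.75 × 212.2 = 159 kN.
Bearing: edge l_c = 18, r_n = 194.4 kN; interior l_c = 21, r_n = 226.8 kN; R_n = 194.4 + 3·226.8 = 874.8 kN → 656 kN.
Block shear: A_gv = 2600, A_nv = 1480, A_nt = 340 mm²; R_n = min(0.6F_uA_nv, 0.6F_yA_gv) + U_bs·F_u·A_nt = 552.6 kN → 414 kN.
Bolt shear governs: 159 kN.

159 kN (bolt shear governs)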